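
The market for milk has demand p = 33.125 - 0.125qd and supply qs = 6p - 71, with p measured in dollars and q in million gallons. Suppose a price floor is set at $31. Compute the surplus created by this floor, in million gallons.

98

Rearranging demand gives qd = 265 - 8p. In a free market, 265 - 8p = 6p - 71 gives the equilibrium p* = 24, q* = 73.
The floor of 31 is above the equilibrium price 24, so it binds.
At p = 31: qd = 265 - 8·31 = 17 and qs = 6·31 - 71 = 115.
Surplus = qs - qd = 115 - 17 = 98.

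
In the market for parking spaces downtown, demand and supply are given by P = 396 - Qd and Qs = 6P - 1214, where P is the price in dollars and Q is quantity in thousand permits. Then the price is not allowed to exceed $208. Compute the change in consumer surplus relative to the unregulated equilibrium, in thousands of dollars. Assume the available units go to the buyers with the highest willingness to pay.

-7964

Rearranging demand gives Qd = 396 - P. In a free market, 396 - P = 6P - 1214 gives the equilibrium P* = 230, Q* = 166.
Because the ceiling (208) lies below the market-clearing price, it is binding.
At P = 208: Qd = 396 - 208 = 188 and Qs = 6·208 - 1214 = 34.
Consumer surplus without the control is ½ · (396 - 230) · 166 = 13778.
With the ceiling, 34 units are sold at 208 (assume they go to the highest-value buyers). The demand price at Q = 34 is 362, so CS = ½ · [(396 - 208) + (362 - 208)] · 34 = 5814.
Change in consumer surplus = 5814 - 13778 = -7964.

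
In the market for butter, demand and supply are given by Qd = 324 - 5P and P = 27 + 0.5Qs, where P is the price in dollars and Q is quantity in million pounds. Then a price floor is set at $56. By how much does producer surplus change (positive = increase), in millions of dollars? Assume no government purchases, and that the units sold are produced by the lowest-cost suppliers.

Rearranging supply gives Qs = 2P - 54. Equilibrium: 324 - 5P = 2P - 54, so 378 = 7P and P* = 54, Q* = 54.
Because the floor (56) lies above the market-clearing price, it is binding.
At P = 56: Qd = 324 - 5·56 = 44 and Qs = 2·56 - 54 = 58.
Producer surplus without the control is ½ · (54 - 27) · 54 = 729.
With the floor, 44 units are sold at 56. The supply price at Q = 44 is 49, so PS = ½ · [(56 - 27) + (56 - 49)] · 44 = 792.
Change in producer surplus = 792 - 729 = 63.

63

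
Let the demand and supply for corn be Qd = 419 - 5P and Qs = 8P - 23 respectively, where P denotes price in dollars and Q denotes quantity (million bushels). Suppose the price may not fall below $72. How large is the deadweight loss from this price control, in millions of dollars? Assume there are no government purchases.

Without the control the market clears where 419 - 5P = 8P - 23, i.e. P* = 34 and Q* = 249.
Because the floor (72) lies above the market-clearing price, it is binding.
At P = 72: Qd = 419 - 5·72 = 59 and Qs = 8·72 - 23 = 553.
Quantity traded falls to 59. At Q = 59 the demand price is (419 - 59)/5 = 72 and the supply price is (23 + 59)/8 = 10.25.
Deadweight loss = ½ · (72 - 10.25) · (249 - 59) = ½ · 61.75 · 190 = 5866.25.

5866.25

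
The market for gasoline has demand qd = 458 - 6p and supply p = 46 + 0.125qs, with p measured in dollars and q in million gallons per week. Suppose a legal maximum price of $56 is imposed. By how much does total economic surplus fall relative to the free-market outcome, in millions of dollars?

84

Rearranging supply gives qs = 8p - 368. In a free market, 458 - 6p = 8p - 368 gives the equilibrium p* = 59, q* = 104.
Since 56 < 59, the ceiling is binding.
At p = 56: qd = 458 - 6·56 = 122 and qs = 8·56 - 368 = 80.
Quantity traded falls to 80. At q = 80 the demand price is (458 - 80)/6 = 63 and the supply price is (368 + 80)/8 = 56.
Deadweight loss = ½ · (63 - 56) · (104 - 80) = ½ · 7 · 24 = 84.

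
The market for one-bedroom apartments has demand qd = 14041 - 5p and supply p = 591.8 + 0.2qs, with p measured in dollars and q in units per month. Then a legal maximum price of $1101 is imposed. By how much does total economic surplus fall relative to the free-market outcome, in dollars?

Rearranging supply gives qs = 5p - 2959. Without the control the market clears where 14041 - 5p = 5p - 2959, i.e. p* = 1700 and q* = 5541.
The ceiling of 1101 is below the equilibrium price 1700, so it binds.
At p = 1101: qd = 14041 - 5·1101 = 8536 and qs = 5·1101 - 2959 = 2546.
Quantity traded falls to 2546. At q = 2546 the demand price is (14041 - 2546)/5 = 2299 and the supply price is (2959 + 2546)/5 = 1101.
Deadweight loss = ½ · (2299 - 1101) · (5541 - 2546) = ½ · 1198 · 2995 = 1794005.

1794005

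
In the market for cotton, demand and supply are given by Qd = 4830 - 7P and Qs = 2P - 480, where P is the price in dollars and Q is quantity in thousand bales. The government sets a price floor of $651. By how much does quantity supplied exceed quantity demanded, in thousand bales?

549

Equilibrium: 4830 - 7P = 2P - 480, so 5310 = 9P and P* = 590, Q* = 700.
Since 651 > 590, the floor is binding.
At P = 651: Qd = 4830 - 7·651 = 273 and Qs = 2·651 - 480 = 822.
Surplus = Qs - Qd = 822 - 273 = 549.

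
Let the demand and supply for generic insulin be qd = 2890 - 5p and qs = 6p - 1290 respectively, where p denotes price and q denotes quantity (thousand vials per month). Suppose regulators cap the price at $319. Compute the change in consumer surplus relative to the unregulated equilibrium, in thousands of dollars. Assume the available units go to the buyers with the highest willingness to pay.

24668.4

In a free market, 2890 - 5p = 6p - 1290 gives the equilibrium p* = 380, q* = 990.
Because the ceiling (319) lies below the market-clearing price, it is binding.
At p = 319: qd = 2890 - 5·319 = 1295 and qs = 6·319 - 1290 = 624.
Consumer surplus without the control is ½ · (578 - 380) · 990 = 98010.
With the ceiling, 624 units are sold at 319 (assume they go to the highest-value buyers). The demand price at q = 624 is 453.2, so CS = ½ · [(578 - 319) + (453.2 - 319)] · 624 = 122678.4.
Change in consumer surplus = 122678.4 - 98010 = 24668.4.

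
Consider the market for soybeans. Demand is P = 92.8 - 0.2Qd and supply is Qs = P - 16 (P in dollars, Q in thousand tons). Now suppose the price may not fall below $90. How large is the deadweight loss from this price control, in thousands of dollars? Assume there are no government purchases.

1500

Rearranging demand gives Qd = 464 - 5P. Setting quantity demanded equal to quantity supplied, 464 - 5P = P - 16, gives P* = 80 and Q* = 64.
Since 90 > 80, the floor is binding.
At P = 90: Qd = 464 - 5·90 = 14 and Qs = 90 - 16 = 74.
Quantity traded falls to 14. At Q = 14 the demand price is (464 - 14)/5 = 90 and the supply price is 16 + 14 = 30.
Deadweight loss = ½ · (90 - 30) · (64 - 14) = ½ · 60 · 50 = 1500.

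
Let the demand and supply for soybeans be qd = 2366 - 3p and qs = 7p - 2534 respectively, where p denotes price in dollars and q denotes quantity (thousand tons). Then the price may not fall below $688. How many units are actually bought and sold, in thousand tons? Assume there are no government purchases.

Without the control the market clears where 2366 - 3p = 7p - 2534, i.e. p* = 490 and q* = 896.
Since 688 > 490, the floor is binding.
At p = 688: qd = 2366 - 3·688 = 302 and qs = 7·688 - 2534 = 2282.
The quantity actually transacted is the short side, demand: 302.

302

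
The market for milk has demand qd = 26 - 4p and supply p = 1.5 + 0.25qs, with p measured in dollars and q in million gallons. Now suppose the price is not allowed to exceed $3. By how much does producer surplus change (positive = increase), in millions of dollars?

-8

Rearranging supply gives qs = 4p - 6. Without the control the market clears where 26 - 4p = 4p - 6, i.e. p* = 4 and q* = 10.
Since 3 < 4, the ceiling is binding.
At p = 3: qd = 26 - 4·3 = 14 and qs = 4·3 - 6 = 6.
Producer surplus without the control is ½ · (4 - 1.5) · 10 = 12.5.
With the ceiling, producers sell 6 units at 3, so PS = ½ · (3 - 1.5) · 6 = 4.5.
Change in producer surplus = 4.5 - 12.5 = -8.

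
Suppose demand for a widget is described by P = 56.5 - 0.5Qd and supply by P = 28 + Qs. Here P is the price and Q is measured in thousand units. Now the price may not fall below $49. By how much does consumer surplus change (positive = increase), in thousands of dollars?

Rearranging demand gives Qd = 113 - 2P; rearranging supply gives Qs = P - 28. Equilibrium: 113 - 2P = P - 28, so 141 = 3P and P* = 47, Q* = 19.
The floor of 49 is above the equilibrium price 47, so it binds.
At P = 49: Qd = 113 - 2·49 = 15 and Qs = 49 - 28 = 21.
Consumer surplus without the control is ½ · (56.5 - 47) · 19 = 90.25.
With the floor, consumers buy 15 units at 49, so CS = ½ · (56.5 - 49) · 15 = 56.25.
Change in consumer surplus = 56.25 - 90.25 = -34.

-34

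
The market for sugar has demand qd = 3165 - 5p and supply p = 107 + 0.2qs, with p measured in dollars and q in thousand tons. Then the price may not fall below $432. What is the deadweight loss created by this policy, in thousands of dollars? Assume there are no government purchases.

Rearranging supply gives qs = 5p - 535. In a free market, 3165 - 5p = 5p - 535 gives the equilibrium p* = 370, q* = 1315.
The floor of 432 is above the equilibrium price 370, so it binds.
At p = 432: qd = 3165 - 5·432 = 1005 and qs = 5·432 - 535 = 1625.
Quantity traded falls to 1005. At q = 1005 the demand price is (3165 - 1005)/5 = 432 and the supply price is (535 + 1005)/5 = 308.
Deadweight loss = ½ · (432 - 308) · (1315 - 1005) = ½ · 124 · 310 = 19220.

19220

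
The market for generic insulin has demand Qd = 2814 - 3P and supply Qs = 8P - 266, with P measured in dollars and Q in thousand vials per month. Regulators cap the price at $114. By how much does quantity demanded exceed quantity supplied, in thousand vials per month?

Equilibrium: 2814 - 3P = 8P - 266, so 3080 = 11P and P* = 280, Q* = 1974.
The ceiling of 114 is below the equilibrium price 280, so it binds.
At P = 114: Qd = 2814 - 3·114 = 2472 and Qs = 8·114 - 266 = 646.
Shortage = Qd - Qs = 2472 - 646 = 1826.

1826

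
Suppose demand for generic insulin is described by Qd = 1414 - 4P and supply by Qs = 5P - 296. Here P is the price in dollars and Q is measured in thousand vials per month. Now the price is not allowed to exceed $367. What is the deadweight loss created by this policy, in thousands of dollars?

0

Equilibrium: 1414 - 4P = 5P - 296, so 1710 = 9P and P* = 190, Q* = 654.
The ceiling of 367 is above the equilibrium price 190, so it is not binding; the market clears at P* = 190, Q* = 654.
Since the control does not bind, no trades are prevented and deadweight loss is zero.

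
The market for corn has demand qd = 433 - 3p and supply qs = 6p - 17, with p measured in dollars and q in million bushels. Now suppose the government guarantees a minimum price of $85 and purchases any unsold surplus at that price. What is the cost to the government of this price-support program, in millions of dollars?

26775

In a free market, 433 - 3p = 6p - 17 gives the equilibrium p* = 50, q* = 283.
Because the floor (85) lies above the market-clearing price, it is binding.
At p = 85: qd = 433 - 3·85 = 178 and qs = 6·85 - 17 = 493.
Surplus = qs - qd = 315.
Government expenditure = surplus × support price = 315 × 85 = 26775.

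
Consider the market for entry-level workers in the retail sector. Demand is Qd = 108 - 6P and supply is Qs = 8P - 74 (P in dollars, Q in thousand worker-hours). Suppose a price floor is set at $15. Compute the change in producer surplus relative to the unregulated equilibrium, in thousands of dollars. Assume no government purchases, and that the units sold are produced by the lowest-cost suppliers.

27

In a free market, 108 - 6P = 8P - 74 gives the equilibrium P* = 13, Q* = 30.
The floor of 15 is above the equilibrium price 13, so it binds.
At P = 15: Qd = 108 - 6·15 = 18 and Qs = 8·15 - 74 = 46.
Producer surplus without the control is ½ · (13 - 9.25) · 30 = 56.25.
With the floor, 18 units are sold at 15. The supply price at Q = 18 is 11.5, so PS = ½ · [(15 - 9.25) + (15 - 11.5)] · 18 = 83.25.
Change in producer surplus = 83.25 - 56.25 = 27.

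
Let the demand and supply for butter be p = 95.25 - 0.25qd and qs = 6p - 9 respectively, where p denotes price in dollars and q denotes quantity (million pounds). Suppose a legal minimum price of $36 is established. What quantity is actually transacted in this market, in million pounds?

Rearranging demand gives qd = 381 - 4p. Without the control the market clears where 381 - 4p = 6p - 9, i.e. p* = 39 and q* = 225.
Since 36 is below p* = 39, the floor does not bind and the free-market outcome prevails.

225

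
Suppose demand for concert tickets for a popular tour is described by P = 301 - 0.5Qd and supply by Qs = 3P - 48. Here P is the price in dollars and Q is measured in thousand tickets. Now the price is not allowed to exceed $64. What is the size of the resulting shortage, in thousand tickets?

Rearranging demand gives Qd = 602 - 2P. Equilibrium: 602 - 2P = 3P - 48, so 650 = 5P and P* = 130, Q* = 342.
Since 64 < 130, the ceiling is binding.
At P = 64: Qd = 602 - 2·64 = 474 and Qs = 3·64 - 48 = 144.
Shortage = Qd - Qs = 474 - 144 = 330.

330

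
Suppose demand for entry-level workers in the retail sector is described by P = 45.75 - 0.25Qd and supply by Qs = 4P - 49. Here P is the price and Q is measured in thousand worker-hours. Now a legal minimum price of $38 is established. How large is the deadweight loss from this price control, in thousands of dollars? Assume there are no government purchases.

324

Rearranging demand gives Qd = 183 - 4P. In a free market, 183 - 4P = 4P - 49 gives the equilibrium P* = 29, Q* = 67.
Because the floor (38) lies above the market-clearing price, it is binding.
At P = 38: Qd = 183 - 4·38 = 31 and Qs = 4·38 - 49 = 103.
Quantity traded falls to 31. At Q = 31 the demand price is (183 - 31)/4 = 38 and the supply price is (49 + 31)/4 = 20.
Deadweight loss = ½ · (38 - 20) · (67 - 31) = ½ · 18 · 36 = 324.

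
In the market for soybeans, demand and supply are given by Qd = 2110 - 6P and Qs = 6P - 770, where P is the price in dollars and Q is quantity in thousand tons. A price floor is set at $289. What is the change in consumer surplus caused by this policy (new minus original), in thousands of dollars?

Setting quantity demanded equal to quantity supplied, 2110 - 6P = 6P - 770, gives P* = 240 and Q* = 670.
Since 289 > 240, the floor is binding.
At P = 289: Qd = 2110 - 6·289 = 376 and Qs = 6·289 - 770 = 964.
Consumer surplus without the control is ½ · (1055/3 - 240) · 670 = 112225/3.
With the floor, consumers buy 376 units at 289, so CS = ½ · (1055/3 - 289) · 376 = 35344/3.
Change in consumer surplus = 35344/3 - 112225/3 = -25627.

-25627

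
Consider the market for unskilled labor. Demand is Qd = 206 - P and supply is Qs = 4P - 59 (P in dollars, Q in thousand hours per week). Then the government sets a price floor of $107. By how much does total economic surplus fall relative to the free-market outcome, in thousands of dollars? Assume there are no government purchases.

1822.5

Without the control the market clears where 206 - P = 4P - 59, i.e. P* = 53 and Q* = 153.
Because the floor (107) lies above the market-clearing price, it is binding.
At P = 107: Qd = 206 - 107 = 99 and Qs = 4·107 - 59 = 369.
Quantity traded falls to 99. At Q = 99 the demand price is 206 - 99 = 107 and the supply price is (59 + 99)/4 = 39.5.
Deadweight loss = ½ · (107 - 39.5) · (153 - 99) = ½ · 67.5 · 54 = 1822.5.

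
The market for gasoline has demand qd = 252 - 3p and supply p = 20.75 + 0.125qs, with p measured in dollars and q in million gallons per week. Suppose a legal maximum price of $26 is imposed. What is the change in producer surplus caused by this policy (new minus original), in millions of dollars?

-1080

Rearranging supply gives qs = 8p - 166. Setting quantity demanded equal to quantity supplied, 252 - 3p = 8p - 166, gives p* = 38 and q* = 138.
Since 26 < 38, the ceiling is binding.
At p = 26: qd = 252 - 3·26 = 174 and qs = 8·26 - 166 = 42.
Producer surplus without the control is ½ · (38 - 20.75) · 138 = 1190.25.
With the ceiling, producers sell 42 units at 26, so PS = ½ · (26 - 20.75) · 42 = 110.25.
Change in producer surplus = 110.25 - 1190.25 = -1080.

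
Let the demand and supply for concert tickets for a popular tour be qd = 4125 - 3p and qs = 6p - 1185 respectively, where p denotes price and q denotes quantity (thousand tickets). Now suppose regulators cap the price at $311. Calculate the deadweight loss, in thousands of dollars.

700569

Without the control the market clears where 4125 - 3p = 6p - 1185, i.e. p* = 590 and q* = 2355.
Since 311 < 590, the ceiling is binding.
At p = 311: qd = 4125 - 3·311 = 3192 and qs = 6·311 - 1185 = 681.
Quantity traded falls to 681. At q = 681 the demand price is (4125 - 681)/3 = 1148 and the supply price is (1185 + 681)/6 = 311.
Deadweight loss = ½ · (1148 - 311) · (2355 - 681) = ½ · 837 · 1674 = 700569.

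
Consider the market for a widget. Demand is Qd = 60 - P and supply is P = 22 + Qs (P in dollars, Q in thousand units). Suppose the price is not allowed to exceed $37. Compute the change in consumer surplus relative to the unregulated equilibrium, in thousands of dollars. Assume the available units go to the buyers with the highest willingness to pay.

Rearranging supply gives Qs = P - 22. Equilibrium: 60 - P = P - 22, so 82 = 2P and P* = 41, Q* = 19.
The ceiling of 37 is below the equilibrium price 41, so it binds.
At P = 37: Qd = 60 - 37 = 23 and Qs = 37 - 22 = 15.
Consumer surplus without the control is ½ · (60 - 41) · 19 = 180.5.
With the ceiling, 15 units are sold at 37 (assume they go to the highest-value buyers). The demand price at Q = 15 is 45, so CS = ½ · [(60 - 37) + (45 - 37)] · 15 = 232.5.
Change in consumer surplus = 232.5 - 180.5 = 52.

52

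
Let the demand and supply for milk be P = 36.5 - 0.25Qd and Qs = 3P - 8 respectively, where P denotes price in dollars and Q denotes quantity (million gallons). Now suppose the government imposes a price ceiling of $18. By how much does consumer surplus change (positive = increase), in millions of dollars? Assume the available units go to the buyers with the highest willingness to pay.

Rearranging demand gives Qd = 146 - 4P. Equilibrium: 146 - 4P = 3P - 8, so 154 = 7P and P* = 22, Q* = 58.
Because the ceiling (18) lies below the market-clearing price, it is binding.
At P = 18: Qd = 146 - 4·18 = 74 and Qs = 3·18 - 8 = 46.
Consumer surplus without the control is ½ · (36.5 - 22) · 58 = 420.5.
With the ceiling, 46 units are sold at 18 (assume they go to the highest-value buyers). The demand price at Q = 46 is 25, so CS = ½ · [(36.5 - 18) + (25 - 18)] · 46 = 586.5.
Change in consumer surplus = 586.5 - 420.5 = 166.

166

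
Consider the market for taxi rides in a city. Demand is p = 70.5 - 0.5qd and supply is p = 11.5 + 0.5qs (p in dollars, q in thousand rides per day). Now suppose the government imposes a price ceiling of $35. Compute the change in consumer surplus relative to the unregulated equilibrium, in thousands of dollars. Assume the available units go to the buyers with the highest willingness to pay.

246

Rearranging demand gives qd = 141 - 2p; rearranging supply gives qs = 2p - 23. In a free market, 141 - 2p = 2p - 23 gives the equilibrium p* = 41, q* = 59.
Since 35 < 41, the ceiling is binding.
At p = 35: qd = 141 - 2·35 = 71 and qs = 2·35 - 23 = 47.
Consumer surplus without the control is ½ · (70.5 - 41) · 59 = 870.25.
With the ceiling, 47 units are sold at 35 (assume they go to the highest-value buyers). The demand price at q = 47 is 47, so CS = ½ · [(70.5 - 35) + (47 - 35)] · 47 = 1116.25.
Change in consumer surplus = 1116.25 - 870.25 = 246.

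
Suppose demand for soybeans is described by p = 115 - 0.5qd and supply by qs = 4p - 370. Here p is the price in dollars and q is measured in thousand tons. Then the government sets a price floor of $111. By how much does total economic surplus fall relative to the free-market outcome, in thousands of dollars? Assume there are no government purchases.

Rearranging demand gives qd = 230 - 2p. Setting quantity demanded equal to quantity supplied, 230 - 2p = 4p - 370, gives p* = 100 and q* = 30.
The floor of 111 is above the equilibrium price 100, so it binds.
At p = 111: qd = 230 - 2·111 = 8 and qs = 4·111 - 370 = 74.
Quantity traded falls to 8. At q = 8 the demand price is (230 - 8)/2 = 111 and the supply price is (370 + 8)/4 = 94.5.
Deadweight loss = ½ · (111 - 94.5) · (30 - 8) = ½ · 16.5 · 22 = 181.5.

181.5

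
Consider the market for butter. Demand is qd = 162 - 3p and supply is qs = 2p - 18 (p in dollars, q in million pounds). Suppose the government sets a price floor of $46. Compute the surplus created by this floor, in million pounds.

50

Without the control the market clears where 162 - 3p = 2p - 18, i.e. p* = 36 and q* = 54.
Because the floor (46) lies above the market-clearing price, it is binding.
At p = 46: qd = 162 - 3·46 = 24 and qs = 2·46 - 18 = 74.
Surplus = qs - qd = 74 - 24 = 50.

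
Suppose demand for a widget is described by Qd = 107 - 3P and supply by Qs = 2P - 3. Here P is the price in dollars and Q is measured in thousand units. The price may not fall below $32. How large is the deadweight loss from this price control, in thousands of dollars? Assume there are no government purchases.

Equilibrium: 107 - 3P = 2P - 3, so 110 = 5P and P* = 22, Q* = 41.
Since 32 > 22, the floor is binding.
At P = 32: Qd = 107 - 3·32 = 11 and Qs = 2·32 - 3 = 61.
Quantity traded falls to 11. At Q = 11 the demand price is (107 - 11)/3 = 32 and the supply price is (3 + 11)/2 = 7.
Deadweight loss = ½ · (32 - 7) · (41 - 11) = ½ · 25 · 30 = 375.

375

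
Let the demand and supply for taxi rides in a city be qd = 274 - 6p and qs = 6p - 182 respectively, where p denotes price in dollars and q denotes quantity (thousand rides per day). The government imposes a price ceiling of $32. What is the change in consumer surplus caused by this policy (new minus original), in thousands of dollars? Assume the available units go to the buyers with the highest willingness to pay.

Setting quantity demanded equal to quantity supplied, 274 - 6p = 6p - 182, gives p* = 38 and q* = 46.
Since 32 < 38, the ceiling is binding.
At p = 32: qd = 274 - 6·32 = 82 and qs = 6·32 - 182 = 10.
Consumer surplus without the control is ½ · (137/3 - 38) · 46 = 529/3.
With the ceiling, 10 units are sold at 32 (assume they go to the highest-value buyers). The demand price at q = 10 is 44, so CS = ½ · [(137/3 - 32) + (44 - 32)] · 10 = 385/3.
Change in consumer surplus = 385/3 - 529/3 = -48.

-48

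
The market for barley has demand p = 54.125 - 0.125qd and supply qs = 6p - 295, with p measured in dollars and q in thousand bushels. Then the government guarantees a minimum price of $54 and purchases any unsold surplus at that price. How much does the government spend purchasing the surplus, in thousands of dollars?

1512

Rearranging demand gives qd = 433 - 8p. Setting quantity demanded equal to quantity supplied, 433 - 8p = 6p - 295, gives p* = 52 and q* = 17.
Because the floor (54) lies above the market-clearing price, it is binding.
At p = 54: qd = 433 - 8·54 = 1 and qs = 6·54 - 295 = 29.
Surplus = qs - qd = 28.
Government expenditure = surplus × support price = 28 × 54 = 1512.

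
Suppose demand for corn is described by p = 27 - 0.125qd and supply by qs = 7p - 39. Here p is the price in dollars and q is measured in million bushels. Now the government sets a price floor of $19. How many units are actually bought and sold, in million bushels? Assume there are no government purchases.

64

Rearranging demand gives qd = 216 - 8p. Setting quantity demanded equal to quantity supplied, 216 - 8p = 7p - 39, gives p* = 17 and q* = 80.
Because the floor (19) lies above the market-clearing price, it is binding.
At p = 19: qd = 216 - 8·19 = 64 and qs = 7·19 - 39 = 94.
The quantity actually transacted is the short side, demand: 64.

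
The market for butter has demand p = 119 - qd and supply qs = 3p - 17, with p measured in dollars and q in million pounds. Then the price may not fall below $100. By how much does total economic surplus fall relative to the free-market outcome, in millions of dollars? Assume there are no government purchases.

2904

Rearranging demand gives qd = 119 - p. Equilibrium: 119 - p = 3p - 17, so 136 = 4p and p* = 34, q* = 85.
Since 100 > 34, the floor is binding.
At p = 100: qd = 119 - 100 = 19 and qs = 3·100 - 17 = 283.
Quantity traded falls to 19. At q = 19 the demand price is 119 - 19 = 100 and the supply price is (17 + 19)/3 = 12.
Deadweight loss = ½ · (100 - 12) · (85 - 19) = ½ · 88 · 66 = 2904.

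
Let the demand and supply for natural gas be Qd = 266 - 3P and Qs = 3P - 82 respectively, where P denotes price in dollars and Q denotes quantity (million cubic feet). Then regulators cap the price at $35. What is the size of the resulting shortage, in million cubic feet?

138

Without the control the market clears where 266 - 3P = 3P - 82, i.e. P* = 58 and Q* = 92.
Because the ceiling (35) lies below the market-clearing price, it is binding.
At P = 35: Qd = 266 - 3·35 = 161 and Qs = 3·35 - 82 = 23.
Shortage = Qd - Qs = 161 - 23 = 138.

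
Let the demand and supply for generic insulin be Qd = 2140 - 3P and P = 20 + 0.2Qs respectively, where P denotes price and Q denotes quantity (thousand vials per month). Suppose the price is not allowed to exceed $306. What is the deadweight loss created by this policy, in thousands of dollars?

0

Rearranging supply gives Qs = 5P - 100. In a free market, 2140 - 3P = 5P - 100 gives the equilibrium P* = 280, Q* = 1300.
The ceiling of 306 is above the equilibrium price 280, so it is not binding; the market clears at P* = 280, Q* = 1300.
Since the control does not bind, no trades are prevented and deadweight loss is zero.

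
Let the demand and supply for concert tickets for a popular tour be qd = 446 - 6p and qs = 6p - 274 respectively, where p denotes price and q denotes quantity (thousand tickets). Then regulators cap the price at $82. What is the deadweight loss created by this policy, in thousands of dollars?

Setting quantity demanded equal to quantity supplied, 446 - 6p = 6p - 274, gives p* = 60 and q* = 86.
The ceiling of 82 is above the equilibrium price 60, so it is not binding; the market clears at p* = 60, q* = 86.
Since the control does not bind, no trades are prevented and deadweight loss is zero.

0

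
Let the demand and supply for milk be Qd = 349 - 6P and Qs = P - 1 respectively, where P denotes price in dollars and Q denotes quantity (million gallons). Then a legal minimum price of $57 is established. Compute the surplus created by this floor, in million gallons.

In a free market, 349 - 6P = P - 1 gives the equilibrium P* = 50, Q* = 49.
Since 57 > 50, the floor is binding.
At P = 57: Qd = 349 - 6·57 = 7 and Qs = 57 - 1 = 56.
Surplus = Qs - Qd = 56 - 7 = 49.

49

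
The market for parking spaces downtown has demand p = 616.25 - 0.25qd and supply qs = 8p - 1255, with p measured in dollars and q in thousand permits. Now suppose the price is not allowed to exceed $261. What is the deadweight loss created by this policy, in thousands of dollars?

Rearranging demand gives qd = 2465 - 4p. In a free market, 2465 - 4p = 8p - 1255 gives the equilibrium p* = 310, q* = 1225.
Because the ceiling (261) lies below the market-clearing price, it is binding.
At p = 261: qd = 2465 - 4·261 = 1421 and qs = 8·261 - 1255 = 833.
Quantity traded falls to 833. At q = 833 the demand price is (2465 - 833)/4 = 408 and the supply price is (1255 + 833)/8 = 261.
Deadweight loss = ½ · (408 - 261) · (1225 - 833) = ½ · 147 · 392 = 28812.

28812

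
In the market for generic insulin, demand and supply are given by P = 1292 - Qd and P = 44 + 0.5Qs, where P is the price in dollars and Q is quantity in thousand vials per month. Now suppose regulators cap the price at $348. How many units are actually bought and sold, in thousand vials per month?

Rearranging demand gives Qd = 1292 - P; rearranging supply gives Qs = 2P - 88. Setting quantity demanded equal to quantity supplied, 1292 - P = 2P - 88, gives P* = 460 and Q* = 832.
Since 348 < 460, the ceiling is binding.
At P = 348: Qd = 1292 - 348 = 944 and Qs = 2·348 - 88 = 608.
The quantity actually transacted is the short side, supply: 608.

608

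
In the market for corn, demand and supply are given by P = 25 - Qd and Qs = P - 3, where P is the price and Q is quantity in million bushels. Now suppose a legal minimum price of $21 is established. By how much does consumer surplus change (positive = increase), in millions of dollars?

-52.5

Rearranging demand gives Qd = 25 - P. In a free market, 25 - P = P - 3 gives the equilibrium P* = 14, Q* = 11.
Because the floor (21) lies above the market-clearing price, it is binding.
At P = 21: Qd = 25 - 21 = 4 and Qs = 21 - 3 = 18.
Consumer surplus without the control is ½ · (25 - 14) · 11 = 60.5.
With the floor, consumers buy 4 units at 21, so CS = ½ · (25 - 21) · 4 = 8.
Change in consumer surplus = 8 - 60.5 = -52.5.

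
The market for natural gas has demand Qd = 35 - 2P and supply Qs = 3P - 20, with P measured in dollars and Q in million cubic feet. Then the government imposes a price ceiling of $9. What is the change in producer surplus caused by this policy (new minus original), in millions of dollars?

Equilibrium: 35 - 2P = 3P - 20, so 55 = 5P and P* = 11, Q* = 13.
Because the ceiling (9) lies below the market-clearing price, it is binding.
At P = 9: Qd = 35 - 2·9 = 17 and Qs = 3·9 - 20 = 7.
Producer surplus without the control is ½ · (11 - 20/3) · 13 = 169/6.
With the ceiling, producers sell 7 units at 9, so PS = ½ · (9 - 20/3) · 7 = 49/6.
Change in producer surplus = 49/6 - 169/6 = -20.

-20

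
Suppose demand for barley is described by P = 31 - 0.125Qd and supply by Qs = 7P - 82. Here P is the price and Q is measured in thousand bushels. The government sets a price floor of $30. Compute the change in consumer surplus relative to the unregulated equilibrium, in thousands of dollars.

-320

Rearranging demand gives Qd = 248 - 8P. In a free market, 248 - 8P = 7P - 82 gives the equilibrium P* = 22, Q* = 72.
Because the floor (30) lies above the market-clearing price, it is binding.
At P = 30: Qd = 248 - 8·30 = 8 and Qs = 7·30 - 82 = 128.
Consumer surplus without the control is ½ · (31 - 22) · 72 = 324.
With the floor, consumers buy 8 units at 30, so CS = ½ · (31 - 30) · 8 = 4.
Change in consumer surplus = 4 - 324 = -320.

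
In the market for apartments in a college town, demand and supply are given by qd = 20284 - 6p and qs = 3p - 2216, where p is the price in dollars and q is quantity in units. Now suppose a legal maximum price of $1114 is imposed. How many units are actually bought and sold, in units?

1126

Equilibrium: 20284 - 6p = 3p - 2216, so 22500 = 9p and p* = 2500, q* = 5284.
The ceiling of 1114 is below the equilibrium price 2500, so it binds.
At p = 1114: qd = 20284 - 6·1114 = 13600 and qs = 3·1114 - 2216 = 1126.
The quantity actually transacted is the short side, supply: 1126.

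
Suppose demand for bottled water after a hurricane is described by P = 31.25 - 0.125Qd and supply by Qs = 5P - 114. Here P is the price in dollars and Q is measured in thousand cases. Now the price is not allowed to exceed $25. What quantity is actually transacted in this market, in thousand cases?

11

Rearranging demand gives Qd = 250 - 8P. In a free market, 250 - 8P = 5P - 114 gives the equilibrium P* = 28, Q* = 26.
Since 25 < 28, the ceiling is binding.
At P = 25: Qd = 250 - 8·25 = 50 and Qs = 5·25 - 114 = 11.
The quantity actually transacted is the short side, supply: 11.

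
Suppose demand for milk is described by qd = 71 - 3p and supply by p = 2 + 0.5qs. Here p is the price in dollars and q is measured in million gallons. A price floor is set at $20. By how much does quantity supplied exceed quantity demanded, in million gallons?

Rearranging supply gives qs = 2p - 4. Equilibrium: 71 - 3p = 2p - 4, so 75 = 5p and p* = 15, q* = 26.
Since 20 > 15, the floor is binding.
At p = 20: qd = 71 - 3·20 = 11 and qs = 2·20 - 4 = 36.
Surplus = qs - qd = 36 - 11 = 25.

25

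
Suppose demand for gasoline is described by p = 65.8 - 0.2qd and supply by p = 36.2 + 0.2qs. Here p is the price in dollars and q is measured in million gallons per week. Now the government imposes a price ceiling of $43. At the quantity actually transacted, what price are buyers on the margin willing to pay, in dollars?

Rearranging demand gives qd = 329 - 5p; rearranging supply gives qs = 5p - 181. Setting quantity demanded equal to quantity supplied, 329 - 5p = 5p - 181, gives p* = 51 and q* = 74.
Because the ceiling (43) lies below the market-clearing price, it is binding.
At p = 43: qd = 329 - 5·43 = 114 and qs = 5·43 - 181 = 34.
Only 34 units reach the market. On the demand curve, the marginal buyer's willingness to pay at q = 34 is (329 - 34)/5 = 59.

59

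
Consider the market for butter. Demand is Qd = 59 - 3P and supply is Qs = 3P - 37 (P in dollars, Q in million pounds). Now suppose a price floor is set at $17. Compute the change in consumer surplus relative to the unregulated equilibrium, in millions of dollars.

-9.5

In a free market, 59 - 3P = 3P - 37 gives the equilibrium P* = 16, Q* = 11.
Because the floor (17) lies above the market-clearing price, it is binding.
At P = 17: Qd = 59 - 3·17 = 8 and Qs = 3·17 - 37 = 14.
Consumer surplus without the control is ½ · (59/3 - 16) · 11 = 121/6.
With the floor, consumers buy 8 units at 17, so CS = ½ · (59/3 - 17) · 8 = 32/3.
Change in consumer surplus = 32/3 - 121/6 = -9.5.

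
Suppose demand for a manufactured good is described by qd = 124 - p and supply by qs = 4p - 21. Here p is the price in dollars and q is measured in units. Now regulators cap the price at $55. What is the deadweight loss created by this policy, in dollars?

Equilibrium: 124 - p = 4p - 21, so 145 = 5p and p* = 29, q* = 95.
Since 55 is above p* = 29, the ceiling does not bind and the free-market outcome prevails.
Since the control does not bind, no trades are prevented and deadweight loss is zero.

0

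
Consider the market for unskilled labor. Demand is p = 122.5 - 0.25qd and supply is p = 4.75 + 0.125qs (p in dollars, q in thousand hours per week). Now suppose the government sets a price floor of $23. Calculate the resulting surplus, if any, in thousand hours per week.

Rearranging demand gives qd = 490 - 4p; rearranging supply gives qs = 8p - 38. In a free market, 490 - 4p = 8p - 38 gives the equilibrium p* = 44, q* = 314.
The floor of 23 is below the equilibrium price 44, so it is not binding; the market clears at p* = 44, q* = 314.
Since the control does not bind, there is no surplus.

0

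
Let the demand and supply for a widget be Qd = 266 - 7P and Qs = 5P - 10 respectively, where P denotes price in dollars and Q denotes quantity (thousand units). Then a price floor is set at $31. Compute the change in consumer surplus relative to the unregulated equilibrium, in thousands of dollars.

-616

Setting quantity demanded equal to quantity supplied, 266 - 7P = 5P - 10, gives P* = 23 and Q* = 105.
The floor of 31 is above the equilibrium price 23, so it binds.
At P = 31: Qd = 266 - 7·31 = 49 and Qs = 5·31 - 10 = 145.
Consumer surplus without the control is ½ · (38 - 23) · 105 = 787.5.
With the floor, consumers buy 49 units at 31, so CS = ½ · (38 - 31) · 49 = 171.5.
Change in consumer surplus = 171.5 - 787.5 = -616.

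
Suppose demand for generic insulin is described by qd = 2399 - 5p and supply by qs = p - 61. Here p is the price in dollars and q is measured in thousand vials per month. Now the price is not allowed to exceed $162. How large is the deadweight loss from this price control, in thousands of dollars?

36902.4

Equilibrium: 2399 - 5p = p - 61, so 2460 = 6p and p* = 410, q* = 349.
Since 162 < 410, the ceiling is binding.
At p = 162: qd = 2399 - 5·162 = 1589 and qs = 162 - 61 = 101.
Quantity traded falls to 101. At q = 101 the demand price is (2399 - 101)/5 = 459.6 and the supply price is 61 + 101 = 162.
Deadweight loss = ½ · (459.6 - 162) · (349 - 101) = ½ · 297.6 · 248 = 36902.4.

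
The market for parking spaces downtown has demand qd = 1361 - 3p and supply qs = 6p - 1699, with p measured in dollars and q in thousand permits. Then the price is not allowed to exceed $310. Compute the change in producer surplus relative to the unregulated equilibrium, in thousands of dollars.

-7530

Setting quantity demanded equal to quantity supplied, 1361 - 3p = 6p - 1699, gives p* = 340 and q* = 341.
Since 310 < 340, the ceiling is binding.
At p = 310: qd = 1361 - 3·310 = 431 and qs = 6·310 - 1699 = 161.
Producer surplus without the control is ½ · (340 - 1699/6) · 341 = 116281/12.
With the ceiling, producers sell 161 units at 310, so PS = ½ · (310 - 1699/6) · 161 = 25921/12.
Change in producer surplus = 25921/12 - 116281/12 = -7530.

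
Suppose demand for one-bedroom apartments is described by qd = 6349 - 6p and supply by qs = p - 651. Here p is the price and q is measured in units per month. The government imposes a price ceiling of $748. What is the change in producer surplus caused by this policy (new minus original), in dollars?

-56196

Equilibrium: 6349 - 6p = p - 651, so 7000 = 7p and p* = 1000, q* = 349.
Because the ceiling (748) lies below the market-clearing price, it is binding.
At p = 748: qd = 6349 - 6·748 = 1861 and qs = 748 - 651 = 97.
Producer surplus without the control is ½ · (1000 - 651) · 349 = 60900.5.
With the ceiling, producers sell 97 units at 748, so PS = ½ · (748 - 651) · 97 = 4704.5.
Change in producer surplus = 4704.5 - 60900.5 = -56196.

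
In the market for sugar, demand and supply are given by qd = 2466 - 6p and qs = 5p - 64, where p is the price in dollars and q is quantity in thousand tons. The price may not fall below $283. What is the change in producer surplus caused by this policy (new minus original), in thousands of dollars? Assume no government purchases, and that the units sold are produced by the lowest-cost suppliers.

Equilibrium: 2466 - 6p = 5p - 64, so 2530 = 11p and p* = 230, q* = 1086.
Because the floor (283) lies above the market-clearing price, it is binding.
At p = 283: qd = 2466 - 6·283 = 768 and qs = 5·283 - 64 = 1351.
Producer surplus without the control is ½ · (230 - 12.8) · 1086 = 117939.6.
With the floor, 768 units are sold at 283. The supply price at q = 768 is 166.4, so PS = ½ · [(283 - 12.8) + (283 - 166.4)] · 768 = 148531.2.
Change in producer surplus = 148531.2 - 117939.6 = 30591.6.

30591.6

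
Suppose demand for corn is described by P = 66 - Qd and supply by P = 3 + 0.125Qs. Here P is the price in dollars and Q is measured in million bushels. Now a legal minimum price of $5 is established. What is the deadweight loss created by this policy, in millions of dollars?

0

Rearranging demand gives Qd = 66 - P; rearranging supply gives Qs = 8P - 24. In a free market, 66 - P = 8P - 24 gives the equilibrium P* = 10, Q* = 56.
Since 5 is below P* = 10, the floor does not bind and the free-market outcome prevails.
Since the control does not bind, no trades are prevented and deadweight loss is zero.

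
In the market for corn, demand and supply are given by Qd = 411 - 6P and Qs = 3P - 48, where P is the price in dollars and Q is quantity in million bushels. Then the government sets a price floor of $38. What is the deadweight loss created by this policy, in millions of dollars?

Equilibrium: 411 - 6P = 3P - 48, so 459 = 9P and P* = 51, Q* = 105.
The floor of 38 is below the equilibrium price 51, so it is not binding; the market clears at P* = 51, Q* = 105.
Since the control does not bind, no trades are prevented and deadweight loss is zero.

0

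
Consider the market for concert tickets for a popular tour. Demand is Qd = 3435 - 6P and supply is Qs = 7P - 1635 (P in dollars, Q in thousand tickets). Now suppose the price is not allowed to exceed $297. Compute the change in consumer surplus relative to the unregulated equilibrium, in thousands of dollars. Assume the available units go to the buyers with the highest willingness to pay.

In a free market, 3435 - 6P = 7P - 1635 gives the equilibrium P* = 390, Q* = 1095.
Since 297 < 390, the ceiling is binding.
At P = 297: Qd = 3435 - 6·297 = 1653 and Qs = 7·297 - 1635 = 444.
Consumer surplus without the control is ½ · (572.5 - 390) · 1095 = 99918.75.
With the ceiling, 444 units are sold at 297 (assume they go to the highest-value buyers). The demand price at Q = 444 is 498.5, so CS = ½ · [(572.5 - 297) + (498.5 - 297)] · 444 = 105894.
Change in consumer surplus = 105894 - 99918.75 = 5975.25.

5975.25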